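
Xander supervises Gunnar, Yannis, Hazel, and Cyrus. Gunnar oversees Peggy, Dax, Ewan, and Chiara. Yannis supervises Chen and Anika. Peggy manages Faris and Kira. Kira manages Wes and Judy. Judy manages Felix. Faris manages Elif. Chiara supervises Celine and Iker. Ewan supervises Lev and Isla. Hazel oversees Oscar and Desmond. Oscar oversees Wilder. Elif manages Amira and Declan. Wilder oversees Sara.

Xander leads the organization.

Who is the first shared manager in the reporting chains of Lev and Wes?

Lev's chain of managers is Ewan, Gunnar, Xander. Wes's chain of managers is Kira, Peggy, Gunnar, Xander. The first manager that appears in both chains is Gunnar.

Gunnar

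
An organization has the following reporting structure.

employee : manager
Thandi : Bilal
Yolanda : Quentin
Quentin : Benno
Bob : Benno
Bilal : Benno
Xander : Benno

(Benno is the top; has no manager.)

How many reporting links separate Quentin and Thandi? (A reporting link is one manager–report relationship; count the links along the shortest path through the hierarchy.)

3

Quentin is 1 level below Benno, and Thandi is 2 levels below Benno (their lowest common manager). The shortest path runs up from Quentin to Benno and back down to Thandi: 1 + 2 = 3 links.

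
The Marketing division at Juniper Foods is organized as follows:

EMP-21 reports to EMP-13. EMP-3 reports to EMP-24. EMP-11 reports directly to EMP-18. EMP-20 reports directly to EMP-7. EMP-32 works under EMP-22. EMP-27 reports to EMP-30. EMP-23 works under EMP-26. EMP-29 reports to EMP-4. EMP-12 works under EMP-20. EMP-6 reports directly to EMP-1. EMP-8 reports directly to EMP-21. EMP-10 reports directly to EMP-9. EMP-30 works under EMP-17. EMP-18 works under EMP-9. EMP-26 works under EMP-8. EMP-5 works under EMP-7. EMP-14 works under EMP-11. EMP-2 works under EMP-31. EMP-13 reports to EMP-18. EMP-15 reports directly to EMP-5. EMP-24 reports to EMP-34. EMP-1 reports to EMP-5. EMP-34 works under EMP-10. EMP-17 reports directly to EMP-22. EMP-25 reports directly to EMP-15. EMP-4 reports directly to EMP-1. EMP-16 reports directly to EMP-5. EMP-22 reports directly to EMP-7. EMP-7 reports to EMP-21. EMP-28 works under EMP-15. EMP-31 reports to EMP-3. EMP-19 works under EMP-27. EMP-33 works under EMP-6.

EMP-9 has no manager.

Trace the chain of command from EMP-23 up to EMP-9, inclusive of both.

EMP-23 -> EMP-26 -> EMP-8 -> EMP-21 -> EMP-13 -> EMP-18 -> EMP-9

EMP-23 reports to EMP-26. EMP-26 reports to EMP-8. EMP-8 reports to EMP-21. EMP-21 reports to EMP-13. EMP-13 reports to EMP-18. EMP-18 reports to EMP-9. EMP-9 is at the top.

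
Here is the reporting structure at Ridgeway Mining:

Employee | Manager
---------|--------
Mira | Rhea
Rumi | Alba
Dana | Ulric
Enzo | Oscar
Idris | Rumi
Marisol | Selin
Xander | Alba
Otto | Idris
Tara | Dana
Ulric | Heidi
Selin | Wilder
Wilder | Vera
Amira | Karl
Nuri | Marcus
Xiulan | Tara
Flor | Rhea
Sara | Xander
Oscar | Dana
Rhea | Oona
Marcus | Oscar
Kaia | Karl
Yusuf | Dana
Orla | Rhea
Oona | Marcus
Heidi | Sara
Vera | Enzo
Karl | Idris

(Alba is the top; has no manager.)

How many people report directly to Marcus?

Marcus directly manages Oona, Nuri. That is 2 direct reports.

2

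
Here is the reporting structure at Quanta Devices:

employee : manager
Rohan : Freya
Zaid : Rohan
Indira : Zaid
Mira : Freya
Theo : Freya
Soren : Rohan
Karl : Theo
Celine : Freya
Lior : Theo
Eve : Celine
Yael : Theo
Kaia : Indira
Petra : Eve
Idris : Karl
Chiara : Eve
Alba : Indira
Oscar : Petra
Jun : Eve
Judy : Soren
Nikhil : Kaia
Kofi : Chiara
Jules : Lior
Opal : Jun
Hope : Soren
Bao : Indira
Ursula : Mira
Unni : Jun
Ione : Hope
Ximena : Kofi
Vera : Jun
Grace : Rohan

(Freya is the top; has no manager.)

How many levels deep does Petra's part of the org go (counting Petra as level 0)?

The longest chain under Petra runs Petra → Oscar, which is 1 level below Petra.

1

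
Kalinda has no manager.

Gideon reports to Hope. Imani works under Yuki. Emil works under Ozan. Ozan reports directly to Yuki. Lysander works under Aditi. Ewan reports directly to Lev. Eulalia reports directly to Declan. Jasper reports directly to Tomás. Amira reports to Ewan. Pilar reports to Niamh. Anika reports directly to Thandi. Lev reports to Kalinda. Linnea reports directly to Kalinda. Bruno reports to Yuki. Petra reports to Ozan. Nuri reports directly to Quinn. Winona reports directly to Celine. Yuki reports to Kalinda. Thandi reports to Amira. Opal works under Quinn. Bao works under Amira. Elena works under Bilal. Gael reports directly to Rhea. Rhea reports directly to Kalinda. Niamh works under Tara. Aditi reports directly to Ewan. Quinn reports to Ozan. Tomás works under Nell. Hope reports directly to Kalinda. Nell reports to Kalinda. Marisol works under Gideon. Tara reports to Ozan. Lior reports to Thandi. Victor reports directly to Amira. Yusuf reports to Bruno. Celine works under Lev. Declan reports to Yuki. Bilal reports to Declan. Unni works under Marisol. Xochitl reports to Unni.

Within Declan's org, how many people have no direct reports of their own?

The people in Declan's organization with no one reporting to them are Elena, Eulalia. That is 2.

2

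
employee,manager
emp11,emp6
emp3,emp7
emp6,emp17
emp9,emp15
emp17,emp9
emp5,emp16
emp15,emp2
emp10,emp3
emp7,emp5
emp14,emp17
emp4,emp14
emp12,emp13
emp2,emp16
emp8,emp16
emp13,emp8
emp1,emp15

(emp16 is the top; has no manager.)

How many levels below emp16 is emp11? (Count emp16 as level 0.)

6

Chain from emp11 up to emp16: emp11 → emp6 → emp17 → emp9 → emp15 → emp2 → emp16. That is 6 steps up, so emp11 is 6 levels below emp16.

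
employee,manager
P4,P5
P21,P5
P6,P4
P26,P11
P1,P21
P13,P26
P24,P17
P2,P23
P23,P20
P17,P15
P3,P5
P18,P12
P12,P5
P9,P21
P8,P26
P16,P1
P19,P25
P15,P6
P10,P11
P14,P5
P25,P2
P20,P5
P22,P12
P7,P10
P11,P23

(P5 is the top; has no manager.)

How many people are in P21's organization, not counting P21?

3

P21 directly manages P1, P9. Under P1: P16 (1). P9 has no reports. So P21's organization is 2 direct reports plus everyone under them: 2 + 1 = 3.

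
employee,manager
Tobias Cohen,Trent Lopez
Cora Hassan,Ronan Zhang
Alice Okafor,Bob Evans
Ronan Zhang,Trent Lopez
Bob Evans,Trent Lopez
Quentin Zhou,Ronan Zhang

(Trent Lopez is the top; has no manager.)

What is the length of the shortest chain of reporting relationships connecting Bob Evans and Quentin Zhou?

3

Bob Evans is 1 level below Trent Lopez, and Quentin Zhou is 2 levels below Trent Lopez (their lowest common manager). The shortest path runs up from Bob Evans to Trent Lopez and back down to Quentin Zhou: 1 + 2 = 3 links.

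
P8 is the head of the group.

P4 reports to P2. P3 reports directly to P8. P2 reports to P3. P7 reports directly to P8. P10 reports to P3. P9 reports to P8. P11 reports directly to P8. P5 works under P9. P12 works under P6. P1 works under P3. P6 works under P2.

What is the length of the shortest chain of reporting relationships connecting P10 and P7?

P10 is 2 levels below P8, and P7 is 1 level below P8 (their lowest common manager). The shortest path runs up from P10 to P8 and back down to P7: 2 + 1 = 3 links.

3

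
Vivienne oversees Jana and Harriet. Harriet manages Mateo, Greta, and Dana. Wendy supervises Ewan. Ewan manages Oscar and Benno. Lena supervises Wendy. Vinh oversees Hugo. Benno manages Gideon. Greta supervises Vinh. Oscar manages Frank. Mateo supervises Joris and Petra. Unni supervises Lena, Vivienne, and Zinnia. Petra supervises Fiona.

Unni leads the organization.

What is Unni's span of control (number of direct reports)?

Unni directly manages Lena, Vivienne, Zinnia. That is 3 direct reports.

3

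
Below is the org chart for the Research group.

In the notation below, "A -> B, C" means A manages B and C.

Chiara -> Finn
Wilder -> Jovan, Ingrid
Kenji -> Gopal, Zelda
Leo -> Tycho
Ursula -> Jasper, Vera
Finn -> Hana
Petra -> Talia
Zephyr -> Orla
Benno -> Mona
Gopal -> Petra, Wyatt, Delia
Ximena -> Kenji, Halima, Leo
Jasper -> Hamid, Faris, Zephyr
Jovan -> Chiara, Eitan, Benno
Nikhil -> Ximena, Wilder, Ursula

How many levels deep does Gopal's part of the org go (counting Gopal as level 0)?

2

The longest chain under Gopal runs Gopal → Petra → Talia, which is 2 levels below Gopal.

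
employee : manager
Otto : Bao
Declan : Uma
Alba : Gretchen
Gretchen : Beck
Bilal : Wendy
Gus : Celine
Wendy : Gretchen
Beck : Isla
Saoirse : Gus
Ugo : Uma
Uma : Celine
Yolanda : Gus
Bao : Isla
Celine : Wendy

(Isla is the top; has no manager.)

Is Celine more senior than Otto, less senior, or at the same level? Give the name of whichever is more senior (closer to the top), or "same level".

Celine is 4 levels below Isla; Otto is 2. Otto is higher.

Otto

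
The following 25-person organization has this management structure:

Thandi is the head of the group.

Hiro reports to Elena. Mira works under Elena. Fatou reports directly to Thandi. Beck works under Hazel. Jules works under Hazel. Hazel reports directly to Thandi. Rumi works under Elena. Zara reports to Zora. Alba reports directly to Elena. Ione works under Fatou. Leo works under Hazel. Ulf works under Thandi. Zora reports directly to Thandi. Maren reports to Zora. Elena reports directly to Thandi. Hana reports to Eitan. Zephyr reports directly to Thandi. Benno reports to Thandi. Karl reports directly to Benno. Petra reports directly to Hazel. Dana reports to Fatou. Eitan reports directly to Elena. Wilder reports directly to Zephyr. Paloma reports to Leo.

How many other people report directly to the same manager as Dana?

1

Dana reports to Fatou. Fatou's other direct reports are Ione — 1 peer.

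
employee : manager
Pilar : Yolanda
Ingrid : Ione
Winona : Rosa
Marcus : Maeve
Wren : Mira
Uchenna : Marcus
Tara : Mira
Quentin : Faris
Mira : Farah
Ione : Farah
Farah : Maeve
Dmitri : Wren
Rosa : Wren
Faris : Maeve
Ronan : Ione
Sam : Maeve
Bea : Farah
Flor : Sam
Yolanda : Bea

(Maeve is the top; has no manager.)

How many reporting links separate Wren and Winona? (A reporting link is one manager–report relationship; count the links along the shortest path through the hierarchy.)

2

Winona is in Wren's organization: the chain from Winona up to Wren is Winona → Rosa → Wren, which is 2 links.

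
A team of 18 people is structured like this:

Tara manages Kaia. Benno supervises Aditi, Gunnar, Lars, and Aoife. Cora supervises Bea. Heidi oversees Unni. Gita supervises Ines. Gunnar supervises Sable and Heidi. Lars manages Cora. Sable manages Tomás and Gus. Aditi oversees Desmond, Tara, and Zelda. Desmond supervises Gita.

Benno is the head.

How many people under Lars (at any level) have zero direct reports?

The only person in Lars's organization with no one reporting to them is Bea. That is 1.

1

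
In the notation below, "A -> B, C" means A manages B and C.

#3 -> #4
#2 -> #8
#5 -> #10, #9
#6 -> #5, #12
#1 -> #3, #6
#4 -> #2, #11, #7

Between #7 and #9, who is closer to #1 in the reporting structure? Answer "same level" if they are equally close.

Both #7 and #9 are 3 levels below #1.

same level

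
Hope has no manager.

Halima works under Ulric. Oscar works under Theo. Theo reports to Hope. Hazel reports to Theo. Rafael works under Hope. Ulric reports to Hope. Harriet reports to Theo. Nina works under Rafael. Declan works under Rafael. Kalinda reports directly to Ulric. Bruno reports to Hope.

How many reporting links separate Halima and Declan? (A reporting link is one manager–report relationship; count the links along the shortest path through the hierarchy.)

Halima is 2 levels below Hope, and Declan is 2 levels below Hope (their lowest common manager). The shortest path runs up from Halima to Hope and back down to Declan: 2 + 2 = 4 links.

4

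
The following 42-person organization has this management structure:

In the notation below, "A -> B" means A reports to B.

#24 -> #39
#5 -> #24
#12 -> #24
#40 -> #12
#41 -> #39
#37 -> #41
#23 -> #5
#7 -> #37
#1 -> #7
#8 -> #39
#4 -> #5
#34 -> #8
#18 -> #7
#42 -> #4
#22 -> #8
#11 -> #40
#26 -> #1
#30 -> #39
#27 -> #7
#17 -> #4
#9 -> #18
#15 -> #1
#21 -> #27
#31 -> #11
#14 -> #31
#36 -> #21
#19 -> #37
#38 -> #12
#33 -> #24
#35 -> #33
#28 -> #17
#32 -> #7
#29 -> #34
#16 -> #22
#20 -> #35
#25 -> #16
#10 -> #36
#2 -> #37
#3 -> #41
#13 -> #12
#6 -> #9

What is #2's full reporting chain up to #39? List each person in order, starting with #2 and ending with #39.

#2 -> #37 -> #41 -> #39

#2 reports to #37. #37 reports to #41. #41 reports to #39. #39 is at the top.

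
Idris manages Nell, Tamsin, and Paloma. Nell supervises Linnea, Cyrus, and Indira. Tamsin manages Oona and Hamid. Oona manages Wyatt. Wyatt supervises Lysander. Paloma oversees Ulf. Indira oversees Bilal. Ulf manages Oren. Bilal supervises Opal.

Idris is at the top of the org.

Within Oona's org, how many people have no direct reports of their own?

The only person in Oona's organization with no one reporting to them is Lysander. That is 1.

1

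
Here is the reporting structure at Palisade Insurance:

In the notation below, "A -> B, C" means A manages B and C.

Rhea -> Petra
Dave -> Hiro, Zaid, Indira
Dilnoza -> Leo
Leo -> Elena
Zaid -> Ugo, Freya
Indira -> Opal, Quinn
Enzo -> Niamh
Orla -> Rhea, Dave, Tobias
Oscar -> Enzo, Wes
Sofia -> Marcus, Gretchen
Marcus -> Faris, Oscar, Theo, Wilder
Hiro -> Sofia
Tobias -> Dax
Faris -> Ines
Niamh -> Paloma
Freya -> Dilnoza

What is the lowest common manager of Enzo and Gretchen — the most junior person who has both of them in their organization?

Sofia

Enzo's chain of managers is Oscar, Marcus, Sofia, Hiro, Dave, Orla. Gretchen's chain of managers is Sofia, Hiro, Dave, Orla. The first manager that appears in both chains is Sofia.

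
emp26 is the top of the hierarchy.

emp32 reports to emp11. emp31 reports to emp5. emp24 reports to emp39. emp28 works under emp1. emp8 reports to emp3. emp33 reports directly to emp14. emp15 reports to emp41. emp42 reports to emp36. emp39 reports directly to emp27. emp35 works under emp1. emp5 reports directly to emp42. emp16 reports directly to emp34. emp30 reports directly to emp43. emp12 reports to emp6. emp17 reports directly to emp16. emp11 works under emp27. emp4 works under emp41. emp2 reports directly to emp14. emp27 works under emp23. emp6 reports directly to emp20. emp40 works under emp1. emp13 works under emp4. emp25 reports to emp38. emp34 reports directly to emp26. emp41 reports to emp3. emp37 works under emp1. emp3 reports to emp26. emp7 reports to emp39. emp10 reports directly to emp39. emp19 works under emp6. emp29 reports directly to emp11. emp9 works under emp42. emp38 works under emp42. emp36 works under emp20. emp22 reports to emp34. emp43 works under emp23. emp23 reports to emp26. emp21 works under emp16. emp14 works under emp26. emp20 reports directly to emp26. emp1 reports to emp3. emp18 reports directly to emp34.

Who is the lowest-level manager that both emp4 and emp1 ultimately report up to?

emp3

emp4's chain of managers is emp41, emp3, emp26. emp1's chain of managers is emp3, emp26. The first manager that appears in both chains is emp3.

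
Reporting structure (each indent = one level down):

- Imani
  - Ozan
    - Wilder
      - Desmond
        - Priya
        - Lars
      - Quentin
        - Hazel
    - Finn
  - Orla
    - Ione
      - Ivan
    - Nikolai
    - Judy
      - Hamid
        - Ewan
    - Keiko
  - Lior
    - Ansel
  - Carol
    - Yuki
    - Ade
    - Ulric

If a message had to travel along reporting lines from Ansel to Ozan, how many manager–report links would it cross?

Ansel is 2 levels below Imani, and Ozan is 1 level below Imani (their lowest common manager). The shortest path runs up from Ansel to Imani and back down to Ozan: 2 + 1 = 3 links.

3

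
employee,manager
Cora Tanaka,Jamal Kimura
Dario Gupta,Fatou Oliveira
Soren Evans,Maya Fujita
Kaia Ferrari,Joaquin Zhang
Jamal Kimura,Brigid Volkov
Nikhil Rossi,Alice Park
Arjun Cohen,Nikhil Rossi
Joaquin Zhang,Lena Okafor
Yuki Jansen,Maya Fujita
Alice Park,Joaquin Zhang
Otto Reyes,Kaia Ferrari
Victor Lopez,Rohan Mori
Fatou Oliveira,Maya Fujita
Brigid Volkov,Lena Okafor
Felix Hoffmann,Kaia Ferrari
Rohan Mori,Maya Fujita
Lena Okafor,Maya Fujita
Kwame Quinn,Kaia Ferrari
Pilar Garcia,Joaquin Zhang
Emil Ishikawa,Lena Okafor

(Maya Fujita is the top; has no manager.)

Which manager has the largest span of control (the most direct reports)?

Maya Fujita

Direct-report counts: Maya Fujita has 5; Rohan Mori has 1; Fatou Oliveira has 1; Lena Okafor has 3; Brigid Volkov has 1; Jamal Kimura has 1; Joaquin Zhang has 3; Alice Park has 1; Nikhil Rossi has 1; Kaia Ferrari has 3. The largest is 5, held by Maya Fujita.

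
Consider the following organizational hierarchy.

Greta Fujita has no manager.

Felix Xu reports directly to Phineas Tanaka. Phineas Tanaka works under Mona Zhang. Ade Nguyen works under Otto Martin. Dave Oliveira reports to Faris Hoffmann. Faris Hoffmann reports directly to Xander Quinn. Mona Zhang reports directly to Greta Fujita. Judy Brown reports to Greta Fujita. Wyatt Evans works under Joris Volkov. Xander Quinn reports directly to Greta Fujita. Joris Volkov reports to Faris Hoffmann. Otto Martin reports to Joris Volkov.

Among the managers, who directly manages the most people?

Direct-report counts: Greta Fujita has 3; Mona Zhang has 1; Phineas Tanaka has 1; Xander Quinn has 1; Faris Hoffmann has 2; Joris Volkov has 2; Otto Martin has 1. The largest is 3, held by Greta Fujita.

Greta Fujita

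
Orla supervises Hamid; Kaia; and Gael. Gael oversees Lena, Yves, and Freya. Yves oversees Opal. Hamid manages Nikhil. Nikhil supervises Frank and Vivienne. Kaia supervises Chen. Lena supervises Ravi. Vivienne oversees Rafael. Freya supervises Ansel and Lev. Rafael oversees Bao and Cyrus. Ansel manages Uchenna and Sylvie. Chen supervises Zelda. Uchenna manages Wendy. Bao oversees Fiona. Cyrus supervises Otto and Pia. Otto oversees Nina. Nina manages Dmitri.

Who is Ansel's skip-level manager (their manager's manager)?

Gael

Ansel reports to Freya, and Freya reports to Gael. So Ansel's skip-level manager is Gael.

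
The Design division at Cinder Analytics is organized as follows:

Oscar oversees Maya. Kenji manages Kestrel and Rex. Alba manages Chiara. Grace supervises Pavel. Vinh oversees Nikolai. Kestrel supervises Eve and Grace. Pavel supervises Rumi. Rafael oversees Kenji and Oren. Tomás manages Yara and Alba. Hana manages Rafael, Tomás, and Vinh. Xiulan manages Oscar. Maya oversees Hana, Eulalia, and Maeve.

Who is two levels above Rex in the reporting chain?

Rex reports to Kenji, and Kenji reports to Rafael. So Rex's skip-level manager is Rafael.

Rafael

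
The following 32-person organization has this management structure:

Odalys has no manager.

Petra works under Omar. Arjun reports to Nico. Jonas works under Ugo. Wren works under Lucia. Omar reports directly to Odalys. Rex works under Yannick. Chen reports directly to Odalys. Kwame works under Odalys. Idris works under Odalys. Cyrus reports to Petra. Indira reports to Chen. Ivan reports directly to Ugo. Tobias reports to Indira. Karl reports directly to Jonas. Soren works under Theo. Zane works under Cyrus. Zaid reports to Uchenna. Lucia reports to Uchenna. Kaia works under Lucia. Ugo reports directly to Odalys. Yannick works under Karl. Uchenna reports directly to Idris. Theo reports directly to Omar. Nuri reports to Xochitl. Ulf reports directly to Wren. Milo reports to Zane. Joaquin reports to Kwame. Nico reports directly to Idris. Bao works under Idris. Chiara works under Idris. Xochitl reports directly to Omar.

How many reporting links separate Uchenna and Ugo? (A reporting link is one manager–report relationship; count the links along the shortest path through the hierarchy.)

3

Uchenna is 2 levels below Odalys, and Ugo is 1 level below Odalys (their lowest common manager). The shortest path runs up from Uchenna to Odalys and back down to Ugo: 2 + 1 = 3 links.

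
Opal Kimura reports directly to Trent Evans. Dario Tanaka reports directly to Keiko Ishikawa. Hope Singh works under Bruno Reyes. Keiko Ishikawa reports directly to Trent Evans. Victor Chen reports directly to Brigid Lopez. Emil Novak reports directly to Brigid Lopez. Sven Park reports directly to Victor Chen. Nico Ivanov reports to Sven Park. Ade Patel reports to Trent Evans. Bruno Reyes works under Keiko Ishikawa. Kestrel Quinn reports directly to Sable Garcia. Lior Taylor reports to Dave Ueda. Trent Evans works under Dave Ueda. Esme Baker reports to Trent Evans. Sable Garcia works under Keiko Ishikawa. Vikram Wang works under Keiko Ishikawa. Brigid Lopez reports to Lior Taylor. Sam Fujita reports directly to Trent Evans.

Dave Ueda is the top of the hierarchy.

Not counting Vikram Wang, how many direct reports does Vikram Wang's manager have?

Vikram Wang reports to Keiko Ishikawa. Keiko Ishikawa's other direct reports are Sable Garcia, Bruno Reyes, Dario Tanaka — 3 peers.

3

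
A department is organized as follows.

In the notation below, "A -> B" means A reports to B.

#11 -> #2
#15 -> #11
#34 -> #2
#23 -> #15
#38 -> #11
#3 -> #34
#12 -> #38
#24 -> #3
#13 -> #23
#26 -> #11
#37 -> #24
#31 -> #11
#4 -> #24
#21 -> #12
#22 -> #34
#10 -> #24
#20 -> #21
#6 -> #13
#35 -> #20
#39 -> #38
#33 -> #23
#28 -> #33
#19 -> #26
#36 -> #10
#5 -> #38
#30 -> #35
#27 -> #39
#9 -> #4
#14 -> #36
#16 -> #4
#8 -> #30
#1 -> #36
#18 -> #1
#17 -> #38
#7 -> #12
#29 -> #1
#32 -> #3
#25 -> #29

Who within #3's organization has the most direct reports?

#24

Direct-report counts within #3's organization: #3 has 2; #24 has 3; #10 has 1; #36 has 2; #1 has 2; #29 has 1; #4 has 2. The largest is 3, held by #24.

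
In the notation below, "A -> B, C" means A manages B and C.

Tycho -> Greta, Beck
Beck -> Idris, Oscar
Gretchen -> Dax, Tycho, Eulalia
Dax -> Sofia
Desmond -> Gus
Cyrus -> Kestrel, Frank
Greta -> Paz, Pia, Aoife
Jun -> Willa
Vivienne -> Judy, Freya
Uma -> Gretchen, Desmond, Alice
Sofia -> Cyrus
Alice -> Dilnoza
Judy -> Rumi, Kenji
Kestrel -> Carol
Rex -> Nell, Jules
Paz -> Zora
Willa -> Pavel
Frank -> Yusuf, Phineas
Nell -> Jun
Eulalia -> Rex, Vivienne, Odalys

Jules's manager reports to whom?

Jules reports to Rex, and Rex reports to Eulalia. So Jules's skip-level manager is Eulalia.

Eulalia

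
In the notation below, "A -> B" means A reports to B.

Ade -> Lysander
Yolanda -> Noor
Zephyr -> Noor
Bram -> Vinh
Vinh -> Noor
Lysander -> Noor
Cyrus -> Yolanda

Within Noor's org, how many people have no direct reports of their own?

The people in Noor's organization with no one reporting to them are Ade, Zephyr, Cyrus, Bram. That is 4.

4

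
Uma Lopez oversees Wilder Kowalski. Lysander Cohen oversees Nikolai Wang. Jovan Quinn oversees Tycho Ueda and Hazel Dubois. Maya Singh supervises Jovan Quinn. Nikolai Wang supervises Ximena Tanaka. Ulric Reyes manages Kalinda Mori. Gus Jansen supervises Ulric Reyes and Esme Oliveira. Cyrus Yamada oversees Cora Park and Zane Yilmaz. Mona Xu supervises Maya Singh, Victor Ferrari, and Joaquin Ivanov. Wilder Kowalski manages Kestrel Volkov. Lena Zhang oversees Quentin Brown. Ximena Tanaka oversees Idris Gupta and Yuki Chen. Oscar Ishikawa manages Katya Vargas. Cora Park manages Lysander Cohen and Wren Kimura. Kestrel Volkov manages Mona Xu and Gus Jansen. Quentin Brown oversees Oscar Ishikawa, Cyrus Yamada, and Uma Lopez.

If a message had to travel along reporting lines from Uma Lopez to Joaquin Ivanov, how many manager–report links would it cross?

4

Joaquin Ivanov is in Uma Lopez's organization: the chain from Joaquin Ivanov up to Uma Lopez is Joaquin Ivanov → Mona Xu → Kestrel Volkov → Wilder Kowalski → Uma Lopez, which is 4 links.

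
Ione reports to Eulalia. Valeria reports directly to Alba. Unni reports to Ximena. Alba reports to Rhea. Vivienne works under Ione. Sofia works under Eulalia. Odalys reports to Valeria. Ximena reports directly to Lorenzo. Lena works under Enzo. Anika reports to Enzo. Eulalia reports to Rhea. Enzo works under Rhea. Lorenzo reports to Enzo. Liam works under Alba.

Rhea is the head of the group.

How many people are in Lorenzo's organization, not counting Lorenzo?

2

Lorenzo directly manages Ximena. Under Ximena: Unni (1). That's 2 in total.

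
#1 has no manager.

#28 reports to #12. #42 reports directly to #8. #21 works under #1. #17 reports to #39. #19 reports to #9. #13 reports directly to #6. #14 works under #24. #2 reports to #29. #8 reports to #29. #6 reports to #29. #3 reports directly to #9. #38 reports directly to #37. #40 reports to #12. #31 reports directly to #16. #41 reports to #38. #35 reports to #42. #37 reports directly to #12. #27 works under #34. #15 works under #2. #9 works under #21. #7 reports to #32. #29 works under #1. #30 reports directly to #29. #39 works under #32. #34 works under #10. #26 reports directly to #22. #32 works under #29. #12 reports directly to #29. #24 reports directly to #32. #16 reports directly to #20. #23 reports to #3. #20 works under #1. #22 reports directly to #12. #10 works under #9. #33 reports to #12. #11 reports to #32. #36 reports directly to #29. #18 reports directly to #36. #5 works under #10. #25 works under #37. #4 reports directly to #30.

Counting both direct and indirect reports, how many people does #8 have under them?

#8 directly manages #42. Under #42: #35 (1). That's 2 in total.

2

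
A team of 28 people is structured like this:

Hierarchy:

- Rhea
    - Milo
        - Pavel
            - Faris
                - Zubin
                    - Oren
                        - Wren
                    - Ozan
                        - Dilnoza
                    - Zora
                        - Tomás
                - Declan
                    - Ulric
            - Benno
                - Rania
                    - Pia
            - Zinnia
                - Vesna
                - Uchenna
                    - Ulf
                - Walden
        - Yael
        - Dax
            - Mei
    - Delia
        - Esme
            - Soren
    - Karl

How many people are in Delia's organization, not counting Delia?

2

Delia directly manages Esme. Under Esme: Soren (1). That's 2 in total.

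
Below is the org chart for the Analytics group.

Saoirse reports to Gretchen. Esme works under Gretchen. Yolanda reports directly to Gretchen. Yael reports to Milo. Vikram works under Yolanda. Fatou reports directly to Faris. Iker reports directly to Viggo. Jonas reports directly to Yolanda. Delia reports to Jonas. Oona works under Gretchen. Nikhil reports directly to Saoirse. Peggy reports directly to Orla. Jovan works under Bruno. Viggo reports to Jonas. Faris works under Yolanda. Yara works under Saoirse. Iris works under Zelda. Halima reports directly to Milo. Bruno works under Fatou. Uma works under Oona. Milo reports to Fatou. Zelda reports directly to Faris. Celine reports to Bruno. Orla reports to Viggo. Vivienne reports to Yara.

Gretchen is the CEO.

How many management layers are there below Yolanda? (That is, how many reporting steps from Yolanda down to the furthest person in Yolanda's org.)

4

The longest chain under Yolanda runs Yolanda → Jonas → Viggo → Orla → Peggy, which is 4 levels below Yolanda.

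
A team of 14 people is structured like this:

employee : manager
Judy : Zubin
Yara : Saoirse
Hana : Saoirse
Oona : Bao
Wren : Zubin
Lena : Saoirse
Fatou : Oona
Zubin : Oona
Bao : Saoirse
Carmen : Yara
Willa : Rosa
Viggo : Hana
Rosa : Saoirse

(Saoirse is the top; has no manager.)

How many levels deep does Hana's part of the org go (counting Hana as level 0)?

1

The longest chain under Hana runs Hana → Viggo, which is 1 level below Hana.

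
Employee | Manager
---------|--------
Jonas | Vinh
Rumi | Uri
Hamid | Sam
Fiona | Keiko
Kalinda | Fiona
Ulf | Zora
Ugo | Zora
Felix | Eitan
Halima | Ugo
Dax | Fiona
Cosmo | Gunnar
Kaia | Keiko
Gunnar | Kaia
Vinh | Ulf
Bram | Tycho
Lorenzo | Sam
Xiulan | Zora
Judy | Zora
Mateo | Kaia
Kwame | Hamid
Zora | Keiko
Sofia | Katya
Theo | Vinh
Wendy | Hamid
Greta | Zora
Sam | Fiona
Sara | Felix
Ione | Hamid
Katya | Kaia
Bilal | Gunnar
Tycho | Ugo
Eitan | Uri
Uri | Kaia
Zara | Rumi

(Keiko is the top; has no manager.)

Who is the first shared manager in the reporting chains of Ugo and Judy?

Ugo's chain of managers is Zora, Keiko. Judy's chain of managers is Zora, Keiko. The first manager that appears in both chains is Zora.

Zora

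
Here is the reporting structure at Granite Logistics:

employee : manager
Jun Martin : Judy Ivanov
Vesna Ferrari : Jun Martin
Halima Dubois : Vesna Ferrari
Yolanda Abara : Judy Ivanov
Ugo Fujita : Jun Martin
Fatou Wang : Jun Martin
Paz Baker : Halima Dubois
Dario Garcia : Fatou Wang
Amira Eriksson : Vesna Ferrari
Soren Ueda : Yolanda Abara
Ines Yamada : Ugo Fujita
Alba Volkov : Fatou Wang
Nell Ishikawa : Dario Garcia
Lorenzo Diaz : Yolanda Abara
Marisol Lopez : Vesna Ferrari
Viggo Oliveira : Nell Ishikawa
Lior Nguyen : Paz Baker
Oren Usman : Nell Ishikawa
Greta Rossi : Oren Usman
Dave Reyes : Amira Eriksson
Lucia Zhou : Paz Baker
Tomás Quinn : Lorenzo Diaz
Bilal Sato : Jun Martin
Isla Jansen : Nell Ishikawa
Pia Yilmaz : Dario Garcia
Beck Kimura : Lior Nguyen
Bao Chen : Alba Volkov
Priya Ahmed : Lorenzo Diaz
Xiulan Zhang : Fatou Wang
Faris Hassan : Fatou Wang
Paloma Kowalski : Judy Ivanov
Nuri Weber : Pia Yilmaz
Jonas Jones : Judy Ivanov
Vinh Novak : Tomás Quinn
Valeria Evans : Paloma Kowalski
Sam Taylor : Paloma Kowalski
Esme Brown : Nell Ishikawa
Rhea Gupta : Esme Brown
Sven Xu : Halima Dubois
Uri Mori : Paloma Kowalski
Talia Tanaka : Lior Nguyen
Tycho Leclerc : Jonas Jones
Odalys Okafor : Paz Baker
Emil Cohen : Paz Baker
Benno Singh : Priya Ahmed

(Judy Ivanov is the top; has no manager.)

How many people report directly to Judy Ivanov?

4

Judy Ivanov directly manages Jun Martin, Yolanda Abara, Paloma Kowalski, Jonas Jones. That is 4 direct reports.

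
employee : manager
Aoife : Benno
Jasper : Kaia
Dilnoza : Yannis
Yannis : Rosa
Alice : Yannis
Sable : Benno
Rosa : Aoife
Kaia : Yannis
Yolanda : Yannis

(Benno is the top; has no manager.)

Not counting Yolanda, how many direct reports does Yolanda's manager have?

3

Yolanda reports to Yannis. Yannis's other direct reports are Kaia, Alice, Dilnoza — 3 peers.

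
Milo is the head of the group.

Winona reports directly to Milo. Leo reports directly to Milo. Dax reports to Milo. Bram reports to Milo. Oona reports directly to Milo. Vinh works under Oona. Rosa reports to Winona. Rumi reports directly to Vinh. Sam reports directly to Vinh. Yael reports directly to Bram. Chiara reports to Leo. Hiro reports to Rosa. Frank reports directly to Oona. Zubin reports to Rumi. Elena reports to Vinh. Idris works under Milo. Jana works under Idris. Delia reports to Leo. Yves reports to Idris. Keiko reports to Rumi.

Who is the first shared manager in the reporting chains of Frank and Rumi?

Oona

Frank's chain of managers is Oona, Milo. Rumi's chain of managers is Vinh, Oona, Milo. The first manager that appears in both chains is Oona.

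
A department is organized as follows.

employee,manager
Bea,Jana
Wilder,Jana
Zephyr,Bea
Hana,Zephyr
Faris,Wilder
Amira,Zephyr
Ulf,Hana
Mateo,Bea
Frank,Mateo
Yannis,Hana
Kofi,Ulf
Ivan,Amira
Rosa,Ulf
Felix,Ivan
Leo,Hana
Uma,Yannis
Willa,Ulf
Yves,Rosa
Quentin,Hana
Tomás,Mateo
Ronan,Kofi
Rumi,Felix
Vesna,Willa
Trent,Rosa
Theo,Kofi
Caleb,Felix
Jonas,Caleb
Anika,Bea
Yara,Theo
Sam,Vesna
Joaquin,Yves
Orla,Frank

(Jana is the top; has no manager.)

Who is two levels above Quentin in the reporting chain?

Zephyr

Quentin reports to Hana, and Hana reports to Zephyr. So Quentin's skip-level manager is Zephyr.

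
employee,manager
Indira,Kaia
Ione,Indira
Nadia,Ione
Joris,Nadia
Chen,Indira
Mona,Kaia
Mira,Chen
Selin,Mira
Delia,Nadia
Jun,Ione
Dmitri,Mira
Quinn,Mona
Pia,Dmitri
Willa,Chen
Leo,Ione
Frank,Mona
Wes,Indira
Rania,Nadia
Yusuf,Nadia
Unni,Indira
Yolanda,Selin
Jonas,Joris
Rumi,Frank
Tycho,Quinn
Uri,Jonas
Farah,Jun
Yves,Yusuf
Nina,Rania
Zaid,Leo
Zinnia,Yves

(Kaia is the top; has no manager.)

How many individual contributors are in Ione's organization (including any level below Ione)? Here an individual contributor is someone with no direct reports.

The people in Ione's organization with no one reporting to them are Zaid, Farah, Zinnia, Nina, Delia, Uri. That is 6.

6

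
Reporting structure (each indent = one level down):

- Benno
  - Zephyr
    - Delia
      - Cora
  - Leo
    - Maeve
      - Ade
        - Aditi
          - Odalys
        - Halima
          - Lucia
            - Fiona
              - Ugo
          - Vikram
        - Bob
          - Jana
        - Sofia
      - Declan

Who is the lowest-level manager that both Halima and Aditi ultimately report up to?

Halima's chain of managers is Ade, Maeve, Leo, Benno. Aditi's chain of managers is Ade, Maeve, Leo, Benno. The first manager that appears in both chains is Ade.

Ade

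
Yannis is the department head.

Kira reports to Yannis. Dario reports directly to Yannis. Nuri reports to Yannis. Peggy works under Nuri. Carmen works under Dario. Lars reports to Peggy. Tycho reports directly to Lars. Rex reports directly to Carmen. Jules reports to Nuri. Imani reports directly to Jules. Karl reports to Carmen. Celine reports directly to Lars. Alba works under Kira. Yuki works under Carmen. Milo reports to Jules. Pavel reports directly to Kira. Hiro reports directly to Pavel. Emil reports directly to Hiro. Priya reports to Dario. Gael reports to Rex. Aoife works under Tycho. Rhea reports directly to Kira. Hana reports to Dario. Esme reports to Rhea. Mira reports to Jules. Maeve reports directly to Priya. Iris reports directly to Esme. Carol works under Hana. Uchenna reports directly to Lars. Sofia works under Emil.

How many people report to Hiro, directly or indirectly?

Hiro directly manages Emil. Under Emil: Sofia (1). That's 2 in total.

2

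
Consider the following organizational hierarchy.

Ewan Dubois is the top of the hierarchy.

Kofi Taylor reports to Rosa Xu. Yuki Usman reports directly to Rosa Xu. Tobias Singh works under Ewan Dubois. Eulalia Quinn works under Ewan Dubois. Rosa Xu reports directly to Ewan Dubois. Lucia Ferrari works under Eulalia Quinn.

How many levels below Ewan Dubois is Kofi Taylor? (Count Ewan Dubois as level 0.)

Chain from Kofi Taylor up to Ewan Dubois: Kofi Taylor → Rosa Xu → Ewan Dubois. That is 2 steps up, so Kofi Taylor is 2 levels below Ewan Dubois.

2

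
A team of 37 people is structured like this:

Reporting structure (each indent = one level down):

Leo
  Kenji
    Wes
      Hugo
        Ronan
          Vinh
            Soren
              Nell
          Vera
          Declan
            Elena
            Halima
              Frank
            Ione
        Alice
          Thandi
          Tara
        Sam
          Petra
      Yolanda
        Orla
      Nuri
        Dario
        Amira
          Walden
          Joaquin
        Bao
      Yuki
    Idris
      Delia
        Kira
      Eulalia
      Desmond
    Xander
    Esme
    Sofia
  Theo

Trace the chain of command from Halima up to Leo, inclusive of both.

Halima -> Declan -> Ronan -> Hugo -> Wes -> Kenji -> Leo

Halima reports to Declan. Declan reports to Ronan. Ronan reports to Hugo. Hugo reports to Wes. Wes reports to Kenji. Kenji reports to Leo. Leo is at the top.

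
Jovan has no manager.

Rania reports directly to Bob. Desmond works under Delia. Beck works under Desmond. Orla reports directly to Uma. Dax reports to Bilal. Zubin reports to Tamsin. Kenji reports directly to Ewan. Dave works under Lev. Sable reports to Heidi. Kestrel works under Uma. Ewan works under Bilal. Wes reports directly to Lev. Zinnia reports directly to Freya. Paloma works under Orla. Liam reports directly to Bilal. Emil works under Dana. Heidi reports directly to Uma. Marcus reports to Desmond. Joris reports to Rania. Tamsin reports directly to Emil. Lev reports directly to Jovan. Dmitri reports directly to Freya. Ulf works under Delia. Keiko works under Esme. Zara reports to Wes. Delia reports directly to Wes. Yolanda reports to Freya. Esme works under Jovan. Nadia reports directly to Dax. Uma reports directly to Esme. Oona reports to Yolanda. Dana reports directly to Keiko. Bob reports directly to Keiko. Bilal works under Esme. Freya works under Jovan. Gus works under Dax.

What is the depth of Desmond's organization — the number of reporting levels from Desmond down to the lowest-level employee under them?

1

The longest chain under Desmond runs Desmond → Beck, which is 1 level below Desmond.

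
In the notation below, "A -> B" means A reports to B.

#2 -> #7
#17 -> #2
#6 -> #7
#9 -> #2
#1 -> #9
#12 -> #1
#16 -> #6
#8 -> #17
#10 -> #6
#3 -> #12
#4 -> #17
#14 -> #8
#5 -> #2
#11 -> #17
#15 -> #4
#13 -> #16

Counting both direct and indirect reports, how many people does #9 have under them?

3

#9 directly manages #1. Under #1: #12, #3 (2). That's 3 in total.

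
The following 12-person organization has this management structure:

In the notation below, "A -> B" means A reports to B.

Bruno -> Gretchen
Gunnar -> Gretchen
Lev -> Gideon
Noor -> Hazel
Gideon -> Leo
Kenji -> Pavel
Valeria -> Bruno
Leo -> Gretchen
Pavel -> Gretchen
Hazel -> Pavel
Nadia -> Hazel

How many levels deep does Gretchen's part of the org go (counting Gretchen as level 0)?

The longest chain under Gretchen runs Gretchen → Leo → Gideon → Lev, which is 3 levels below Gretchen.

3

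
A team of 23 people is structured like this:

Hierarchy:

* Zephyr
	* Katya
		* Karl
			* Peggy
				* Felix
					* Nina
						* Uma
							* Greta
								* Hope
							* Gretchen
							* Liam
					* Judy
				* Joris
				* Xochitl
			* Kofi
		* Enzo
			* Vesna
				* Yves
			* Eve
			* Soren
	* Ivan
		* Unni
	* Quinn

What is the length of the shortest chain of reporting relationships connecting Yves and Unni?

Yves is 4 levels below Zephyr, and Unni is 2 levels below Zephyr (their lowest common manager). The shortest path runs up from Yves to Zephyr and back down to Unni: 4 + 2 = 6 links.

6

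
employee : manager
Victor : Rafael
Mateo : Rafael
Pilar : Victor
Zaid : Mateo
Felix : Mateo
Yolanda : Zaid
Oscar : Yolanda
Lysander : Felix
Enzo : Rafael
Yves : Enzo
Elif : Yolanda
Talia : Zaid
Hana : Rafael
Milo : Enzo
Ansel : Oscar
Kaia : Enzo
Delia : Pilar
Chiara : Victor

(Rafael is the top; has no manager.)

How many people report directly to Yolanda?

Yolanda directly manages Oscar, Elif. That is 2 direct reports.

2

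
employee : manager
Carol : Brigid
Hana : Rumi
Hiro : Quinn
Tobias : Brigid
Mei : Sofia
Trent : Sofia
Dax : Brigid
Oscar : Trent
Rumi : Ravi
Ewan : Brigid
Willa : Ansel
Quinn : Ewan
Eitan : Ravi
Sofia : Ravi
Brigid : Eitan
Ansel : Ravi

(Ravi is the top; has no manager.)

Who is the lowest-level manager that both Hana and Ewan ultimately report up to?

Ravi

Hana's chain of managers is Rumi, Ravi. Ewan's chain of managers is Brigid, Eitan, Ravi. The first manager that appears in both chains is Ravi.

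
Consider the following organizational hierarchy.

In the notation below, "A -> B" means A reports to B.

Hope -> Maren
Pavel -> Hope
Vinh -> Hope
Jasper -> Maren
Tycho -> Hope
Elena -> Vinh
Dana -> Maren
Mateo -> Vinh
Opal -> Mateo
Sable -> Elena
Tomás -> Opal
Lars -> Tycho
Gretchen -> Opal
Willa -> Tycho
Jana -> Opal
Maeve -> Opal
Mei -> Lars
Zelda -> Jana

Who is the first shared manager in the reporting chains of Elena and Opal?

Elena's chain of managers is Vinh, Hope, Maren. Opal's chain of managers is Mateo, Vinh, Hope, Maren. The first manager that appears in both chains is Vinh.

Vinh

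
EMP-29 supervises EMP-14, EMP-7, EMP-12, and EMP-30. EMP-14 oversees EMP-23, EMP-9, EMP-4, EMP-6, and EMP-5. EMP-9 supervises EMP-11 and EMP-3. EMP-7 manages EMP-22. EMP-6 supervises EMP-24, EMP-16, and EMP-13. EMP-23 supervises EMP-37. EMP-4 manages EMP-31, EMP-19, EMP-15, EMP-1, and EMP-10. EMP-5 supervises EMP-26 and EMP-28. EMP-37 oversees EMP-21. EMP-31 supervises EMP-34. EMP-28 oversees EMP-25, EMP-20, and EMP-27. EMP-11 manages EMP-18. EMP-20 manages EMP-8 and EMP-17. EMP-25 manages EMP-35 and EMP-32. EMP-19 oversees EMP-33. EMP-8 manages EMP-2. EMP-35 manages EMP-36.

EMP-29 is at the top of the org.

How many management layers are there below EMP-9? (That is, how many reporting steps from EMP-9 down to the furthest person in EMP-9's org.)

2

The longest chain under EMP-9 runs EMP-9 → EMP-11 → EMP-18, which is 2 levels below EMP-9.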